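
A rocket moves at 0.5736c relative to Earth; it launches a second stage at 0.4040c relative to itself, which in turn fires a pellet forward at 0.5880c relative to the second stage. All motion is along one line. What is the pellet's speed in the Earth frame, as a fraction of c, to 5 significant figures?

Compose boost 2: (0.4040 + 0.5736)/(1 + 0.4040×0.5736) = 0.97760/1.231734 = 0.7936776
Compose boost 3: (0.5880 + 0.7936776)/(1 + 0.5880×0.7936776) = 1.381678/1.466682 = 0.94204

u ≈ 0.94204c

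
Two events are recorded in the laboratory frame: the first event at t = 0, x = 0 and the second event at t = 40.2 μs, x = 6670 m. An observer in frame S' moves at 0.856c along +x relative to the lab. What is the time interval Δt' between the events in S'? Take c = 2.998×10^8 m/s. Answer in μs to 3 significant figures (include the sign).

Δt' ≈ 40.9 μs

γ = 1/√(1 − 0.856²) = 1.9343
Δt' = γ(Δt − vΔx/c²) = 1.9343 × (40.2 μs − 0.856×6670 m / (2.998×10^8 m/s))
= 1.9343 × (21.156 μs) = 40.9 μs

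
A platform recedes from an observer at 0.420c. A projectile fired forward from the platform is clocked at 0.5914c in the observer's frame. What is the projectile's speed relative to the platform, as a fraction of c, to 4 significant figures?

Inverse velocity addition: u' = (u − v)/(1 − uv/c²)
= (0.5914 − 0.420)/(1 − 0.5914×0.420) = 0.1714/0.751612 = 0.2280

u' ≈ 0.2280c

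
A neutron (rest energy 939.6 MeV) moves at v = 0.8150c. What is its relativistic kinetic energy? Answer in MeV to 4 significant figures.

γ = 1/√(1 − 0.8150²) = 1.72574
K = (γ − 1)m₀c² = (1.72574 − 1) × 939.6 MeV = 0.725742 × 939.6 MeV = 681.9 MeV

K ≈ 681.9 MeV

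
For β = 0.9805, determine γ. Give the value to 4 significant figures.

γ = 1/√(1 − β²) = 1/√(1 − 0.9805²) = 1/√(0.0386197) = 5.089

γ ≈ 5.089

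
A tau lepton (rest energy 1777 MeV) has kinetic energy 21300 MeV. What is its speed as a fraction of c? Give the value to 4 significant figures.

β ≈ 0.9970

γ = 1 + K/(m₀c²) = 1 + 21300/1777 = 12.9865
β = √(1 − 1/γ²) = 0.9970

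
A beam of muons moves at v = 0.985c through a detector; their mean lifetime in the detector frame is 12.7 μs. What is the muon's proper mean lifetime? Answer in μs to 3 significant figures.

γ = 1/√(1 − 0.985²) = 5.7953
Proper time: τ₀ = Δt/γ = 12.7/5.7953 = 2.19 μs

τ₀ ≈ 2.19 μs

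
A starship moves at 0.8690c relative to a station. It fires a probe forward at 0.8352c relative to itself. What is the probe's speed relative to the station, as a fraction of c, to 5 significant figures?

Relativistic velocity addition: u = (u' + v)/(1 + u'v/c²)
= (0.8352 + 0.8690)/(1 + 0.8352×0.8690) = 1.7042/1.725789 = 0.98749

u ≈ 0.98749c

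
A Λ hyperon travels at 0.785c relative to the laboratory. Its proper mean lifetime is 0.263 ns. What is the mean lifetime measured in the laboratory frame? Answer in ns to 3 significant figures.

γ = 1/√(1 − 0.785²) = 1.6142
Time dilation: Δt = γτ₀ = 1.6142 × 0.263 ns = 0.425 ns

Δt ≈ 0.425 ns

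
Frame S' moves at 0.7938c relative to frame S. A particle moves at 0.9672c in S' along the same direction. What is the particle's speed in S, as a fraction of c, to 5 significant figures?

u ≈ 0.99617c

Relativistic velocity addition: u = (u' + v)/(1 + u'v/c²)
= (0.9672 + 0.7938)/(1 + 0.9672×0.7938) = 1.7610/1.767763 = 0.99617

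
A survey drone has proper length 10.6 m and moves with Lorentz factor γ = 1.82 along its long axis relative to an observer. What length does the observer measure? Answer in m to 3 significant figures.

γ = 1.82 (given)
Length contraction: L = L₀/γ = 10.6/1.82 = 5.82 m

L ≈ 5.82 m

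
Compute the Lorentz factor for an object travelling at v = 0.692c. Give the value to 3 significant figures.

γ = 1/√(1 − β²) = 1/√(1 − 0.692²) = 1/√(0.52114) = 1.39

γ ≈ 1.39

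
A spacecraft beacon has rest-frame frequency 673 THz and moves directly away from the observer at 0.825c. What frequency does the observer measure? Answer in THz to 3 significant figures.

Relativistic Doppler: f_obs = f_src √((1−β)/(1+β))
= 673 × √(0.17500/1.8250) = 673 × 0.30966 = 208 THz

f_obs ≈ 208 THz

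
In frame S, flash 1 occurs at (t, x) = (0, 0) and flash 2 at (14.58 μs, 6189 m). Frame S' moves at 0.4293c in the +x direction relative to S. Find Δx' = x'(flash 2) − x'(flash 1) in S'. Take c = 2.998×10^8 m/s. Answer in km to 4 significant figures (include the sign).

Δx' ≈ 4.775 km

γ = 1/√(1 − 0.4293²) = 1.10722
Δx' = γ(Δx − vΔt) = 1.10722 × (6189 m − 0.4293×(2.998×10^8 m/s)×14.58×10^-6 s)
= 1.10722 × (4312.49 m) = 4.775 km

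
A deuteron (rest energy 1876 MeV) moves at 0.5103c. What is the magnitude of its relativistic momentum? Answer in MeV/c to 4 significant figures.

γ = 1/√(1 − 0.5103²) = 1.16280
p = γβm₀c = 1.16280 × 0.5103 × 1876 MeV/c = 1113 MeV/c

p ≈ 1113 MeV/c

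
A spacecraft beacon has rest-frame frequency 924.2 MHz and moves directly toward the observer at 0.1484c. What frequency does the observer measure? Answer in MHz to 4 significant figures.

f_obs ≈ 1073 MHz

Relativistic Doppler: f_obs = f_src √((1+β)/(1−β))
= 924.2 × √(1.14840/0.851600) = 924.2 × 1.16126 = 1073 MHz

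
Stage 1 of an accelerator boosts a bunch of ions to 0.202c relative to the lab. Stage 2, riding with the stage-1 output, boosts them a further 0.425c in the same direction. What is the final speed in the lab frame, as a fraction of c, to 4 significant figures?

u ≈ 0.5774c

Compose boost 2: (0.425 + 0.202)/(1 + 0.425×0.202) = 0.6270/1.08585 = 0.5774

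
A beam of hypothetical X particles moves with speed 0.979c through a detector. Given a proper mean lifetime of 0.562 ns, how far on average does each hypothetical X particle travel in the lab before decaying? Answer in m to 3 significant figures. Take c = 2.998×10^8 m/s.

d ≈ 0.809 m

γ = 1/√(1 − 0.979²) = 4.9053
Dilated lifetime: Δt = γτ₀ = 4.9053 × 0.562 ns = 2.7568 ns
d = vΔt = 0.979c × 2.7568 ns = 2.9350×10^8 m/s × 2.7568×10^-9 s = 0.809 m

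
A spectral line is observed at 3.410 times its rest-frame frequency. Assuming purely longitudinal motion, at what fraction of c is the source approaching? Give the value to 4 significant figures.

f_obs/f_src = √((1+β)/(1−β)) = 3.410  ⇒  (1+β)/(1−β) = 11.6281
β = |1 − D²|/(1 + D²) = |1 − 11.6281|/(1 + 11.6281) = 0.8416

β ≈ 0.8416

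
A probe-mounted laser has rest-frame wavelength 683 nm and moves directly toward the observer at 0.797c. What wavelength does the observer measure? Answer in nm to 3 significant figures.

Relativistic Doppler: λ_obs = λ_src √((1−β)/(1+β))
= 683 × √(0.20300/1.7970) = 683 × 0.33610 = 230 nm

λ_obs ≈ 230 nm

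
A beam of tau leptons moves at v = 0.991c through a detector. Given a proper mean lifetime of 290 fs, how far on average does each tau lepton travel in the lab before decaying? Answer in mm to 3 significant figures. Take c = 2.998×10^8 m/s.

d ≈ 0.644 mm

γ = 1/√(1 − 0.991²) = 7.4704
Dilated lifetime: Δt = γτ₀ = 7.4704 × 290 fs = 2166.4 fs
d = vΔt = 0.991c × 2166.4 fs = 2.9710×10^8 m/s × 2.1664×10^-12 s = 0.644 mm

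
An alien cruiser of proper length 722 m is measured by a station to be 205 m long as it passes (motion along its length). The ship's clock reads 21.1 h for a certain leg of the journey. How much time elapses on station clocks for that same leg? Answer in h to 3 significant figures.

Δt ≈ 74.3 h

Length contraction ⇒ γ = L₀/L = 722/205 = 3.5220
Time dilation: Δt = γτ₀ = 3.5220 × 21.1 h = 74.3 h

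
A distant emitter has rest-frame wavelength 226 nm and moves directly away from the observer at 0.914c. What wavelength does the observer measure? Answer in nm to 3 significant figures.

λ_obs ≈ 1070 nm

Relativistic Doppler: λ_obs = λ_src √((1+β)/(1−β))
= 226 × √(1.9140/0.086000) = 226 × 4.7176 = 1070 nm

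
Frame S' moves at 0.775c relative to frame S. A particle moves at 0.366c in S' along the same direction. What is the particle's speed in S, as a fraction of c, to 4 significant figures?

u ≈ 0.8889c

Relativistic velocity addition: u = (u' + v)/(1 + u'v/c²)
= (0.366 + 0.775)/(1 + 0.366×0.775) = 1.141/1.28365 = 0.8889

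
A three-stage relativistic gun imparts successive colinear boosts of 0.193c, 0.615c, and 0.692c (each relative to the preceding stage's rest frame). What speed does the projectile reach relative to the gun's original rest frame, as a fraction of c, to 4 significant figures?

Compose boost 2: (0.615 + 0.193)/(1 + 0.615×0.193) = 0.8080/1.11869 = 0.722270
Compose boost 3: (0.692 + 0.722270)/(1 + 0.692×0.722270) = 1.41427/1.49981 = 0.9430

u ≈ 0.9430c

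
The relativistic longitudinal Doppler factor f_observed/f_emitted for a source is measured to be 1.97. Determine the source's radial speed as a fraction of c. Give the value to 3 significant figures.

f_obs/f_src = √((1+β)/(1−β)) = 1.97  ⇒  (1+β)/(1−β) = 3.8809
β = |1 − D²|/(1 + D²) = |1 − 3.8809|/(1 + 3.8809) = 0.590

β ≈ 0.590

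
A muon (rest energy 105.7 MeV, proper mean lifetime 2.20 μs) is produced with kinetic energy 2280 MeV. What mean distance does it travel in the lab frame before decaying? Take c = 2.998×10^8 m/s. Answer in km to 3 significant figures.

γ = 1 + K/(m₀c²) = 1 + 2280/105.7 = 22.570
β = √(1 − 1/γ²) = 0.99902
Dilated lifetime: γτ₀ = 22.570 × 2.20 μs = 49.655 μs
d = βc·γτ₀ = 0.99902 × (2.998×10^8 m/s) × 4.9655×10^-5 s = 14.9 km

d ≈ 14.9 km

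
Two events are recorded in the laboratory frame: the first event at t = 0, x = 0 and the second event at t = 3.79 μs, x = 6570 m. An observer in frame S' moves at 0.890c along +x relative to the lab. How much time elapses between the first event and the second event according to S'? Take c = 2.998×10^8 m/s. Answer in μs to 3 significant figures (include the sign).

γ = 1/√(1 − 0.890²) = 2.1932
Δt' = γ(Δt − vΔx/c²) = 2.1932 × (3.79 μs − 0.890×6570 m / (2.998×10^8 m/s))
= 2.1932 × (-15.714 μs) = -34.5 μs

Δt' ≈ -34.5 μs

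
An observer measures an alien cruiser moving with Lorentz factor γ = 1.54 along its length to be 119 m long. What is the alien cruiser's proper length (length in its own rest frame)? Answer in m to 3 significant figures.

L₀ ≈ 183 m

γ = 1.54 (given)
L₀ = γL = 1.54 × 119 = 183 m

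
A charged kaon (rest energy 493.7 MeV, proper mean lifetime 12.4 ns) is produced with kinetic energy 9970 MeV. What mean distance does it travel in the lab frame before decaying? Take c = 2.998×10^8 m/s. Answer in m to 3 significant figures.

γ = 1 + K/(m₀c²) = 1 + 9970/493.7 = 21.194
β = √(1 − 1/γ²) = 0.99889
Dilated lifetime: γτ₀ = 21.194 × 12.4 ns = 262.81 ns
d = βc·γτ₀ = 0.99889 × (2.998×10^8 m/s) × 2.6281×10^-7 s = 78.7 m

d ≈ 78.7 m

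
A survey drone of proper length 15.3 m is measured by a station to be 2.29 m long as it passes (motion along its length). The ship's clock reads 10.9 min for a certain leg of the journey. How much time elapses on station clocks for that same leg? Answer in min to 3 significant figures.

Δt ≈ 72.8 min

Length contraction ⇒ γ = L₀/L = 15.3/2.29 = 6.6812
Time dilation: Δt = γτ₀ = 6.6812 × 10.9 min = 72.8 min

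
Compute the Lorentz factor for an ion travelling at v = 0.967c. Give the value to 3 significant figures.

γ = 1/√(1 − β²) = 1/√(1 − 0.967²) = 1/√(0.064911) = 3.93

γ ≈ 3.93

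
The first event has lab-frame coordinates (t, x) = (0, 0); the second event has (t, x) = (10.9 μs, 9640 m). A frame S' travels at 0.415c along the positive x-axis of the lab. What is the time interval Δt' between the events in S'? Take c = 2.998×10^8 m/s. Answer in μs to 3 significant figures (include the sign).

γ = 1/√(1 − 0.415²) = 1.0991
Δt' = γ(Δt − vΔx/c²) = 1.0991 × (10.9 μs − 0.415×9640 m / (2.998×10^8 m/s))
= 1.0991 × (-2.4442 μs) = -2.69 μs

Δt' ≈ -2.69 μs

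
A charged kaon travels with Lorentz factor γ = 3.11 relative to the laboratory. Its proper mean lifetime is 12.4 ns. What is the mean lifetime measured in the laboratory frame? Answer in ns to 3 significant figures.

Δt ≈ 38.6 ns

γ = 3.11 (given)
Time dilation: Δt = γτ₀ = 3.11 × 12.4 ns = 38.6 ns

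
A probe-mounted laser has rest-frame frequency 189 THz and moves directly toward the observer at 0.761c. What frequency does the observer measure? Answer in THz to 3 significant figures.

Relativistic Doppler: f_obs = f_src √((1+β)/(1−β))
= 189 × √(1.7610/0.23900) = 189 × 2.7144 = 513 THz

f_obs ≈ 513 THz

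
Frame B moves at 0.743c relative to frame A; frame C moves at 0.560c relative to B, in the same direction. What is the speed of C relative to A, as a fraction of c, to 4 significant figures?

u ≈ 0.9201c

Compose boost 2: (0.560 + 0.743)/(1 + 0.560×0.743) = 1.303/1.41608 = 0.9201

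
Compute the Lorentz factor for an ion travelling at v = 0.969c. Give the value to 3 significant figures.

γ = 1/√(1 − β²) = 1/√(1 − 0.969²) = 1/√(0.061039) = 4.05

γ ≈ 4.05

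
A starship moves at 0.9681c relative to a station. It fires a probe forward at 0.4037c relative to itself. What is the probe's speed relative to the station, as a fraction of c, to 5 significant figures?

Relativistic velocity addition: u = (u' + v)/(1 + u'v/c²)
= (0.4037 + 0.9681)/(1 + 0.4037×0.9681) = 1.3718/1.390822 = 0.98632

u ≈ 0.98632c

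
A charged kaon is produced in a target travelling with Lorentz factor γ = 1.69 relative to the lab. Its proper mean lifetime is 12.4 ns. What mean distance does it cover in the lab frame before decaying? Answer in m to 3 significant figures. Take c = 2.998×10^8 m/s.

d ≈ 5.06 m

β = √(1 − 1/γ²) = √(1 − 1/1.69²) = 0.80615
Dilated lifetime: Δt = γτ₀ = 1.69 × 12.4 ns = 20.956 ns
d = vΔt = 0.80615c × 20.956 ns = 2.4168×10^8 m/s × 2.0956×10^-8 s = 5.06 m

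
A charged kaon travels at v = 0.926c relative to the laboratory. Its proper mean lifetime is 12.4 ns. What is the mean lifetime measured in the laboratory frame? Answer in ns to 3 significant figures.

Δt ≈ 32.8 ns

γ = 1/√(1 − 0.926²) = 2.6488
Time dilation: Δt = γτ₀ = 2.6488 × 12.4 ns = 32.8 ns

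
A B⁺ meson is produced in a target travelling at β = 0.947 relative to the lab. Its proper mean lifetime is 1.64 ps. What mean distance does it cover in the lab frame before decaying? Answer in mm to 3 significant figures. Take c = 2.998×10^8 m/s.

d ≈ 1.45 mm

γ = 1/√(1 − 0.947²) = 3.1130
Dilated lifetime: Δt = γτ₀ = 3.1130 × 1.64 ps = 5.1053 ps
d = vΔt = 0.947c × 5.1053 ps = 2.8391×10^8 m/s × 5.1053×10^-12 s = 1.45 mm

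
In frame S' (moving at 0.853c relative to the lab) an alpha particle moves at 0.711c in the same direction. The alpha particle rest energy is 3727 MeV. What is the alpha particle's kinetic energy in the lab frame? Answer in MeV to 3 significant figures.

K ≈ 12600 MeV

u_lab = (0.711 + 0.853)/(1 + 0.711×0.853) = 0.973555
γ = 1/√(1 − 0.973555²) = 4.3773
K = (γ − 1)m₀c² = (4.3773 − 1) × 3727 = 3.3773 × 3727 = 12600 MeV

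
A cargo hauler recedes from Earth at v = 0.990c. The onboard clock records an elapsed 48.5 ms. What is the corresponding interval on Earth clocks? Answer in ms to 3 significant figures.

Δt ≈ 344 ms

γ = 1/√(1 − 0.990²) = 7.0888
Time dilation: Δt = γτ₀ = 7.0888 × 48.5 ms = 344 ms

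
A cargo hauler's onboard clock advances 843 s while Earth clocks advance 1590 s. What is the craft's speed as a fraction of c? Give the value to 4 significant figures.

β ≈ 0.8479

γ = Δt/τ₀ = 1590/843 = 1.88612
β = √(1 − 1/γ²) = √(1 − 1/1.88612²) = 0.8479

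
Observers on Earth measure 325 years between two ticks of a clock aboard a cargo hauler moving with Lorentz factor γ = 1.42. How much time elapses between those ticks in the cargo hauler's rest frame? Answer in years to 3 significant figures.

γ = 1.42 (given)
Proper time: τ₀ = Δt/γ = 325/1.42 = 229 years

τ₀ ≈ 229 years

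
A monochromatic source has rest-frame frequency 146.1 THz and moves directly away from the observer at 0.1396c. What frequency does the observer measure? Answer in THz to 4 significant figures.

Relativistic Doppler: f_obs = f_src √((1−β)/(1+β))
= 146.1 × √(0.860400/1.13960) = 146.1 × 0.868908 = 126.9 THz

f_obs ≈ 126.9 THz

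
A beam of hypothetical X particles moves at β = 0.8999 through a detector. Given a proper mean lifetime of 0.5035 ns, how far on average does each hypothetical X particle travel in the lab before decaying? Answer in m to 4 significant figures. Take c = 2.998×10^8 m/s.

γ = 1/√(1 − 0.8999²) = 2.29307
Dilated lifetime: Δt = γτ₀ = 2.29307 × 0.5035 ns = 1.15456 ns
d = vΔt = 0.8999c × 1.15456 ns = 2.69790×10^8 m/s × 1.15456×10^-9 s = 0.3115 m

d ≈ 0.3115 m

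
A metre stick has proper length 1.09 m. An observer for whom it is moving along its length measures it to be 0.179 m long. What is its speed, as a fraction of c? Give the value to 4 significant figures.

γ = L₀/L = 1.09/0.179 = 6.08939
β = √(1 − 1/γ²) = 0.9864

β ≈ 0.9864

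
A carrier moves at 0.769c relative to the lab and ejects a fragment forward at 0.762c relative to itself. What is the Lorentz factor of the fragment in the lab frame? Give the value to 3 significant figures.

γ ≈ 3.83

u_lab = (0.762 + 0.769)/(1 + 0.762×0.769) = 1.531/1.58598 = 0.965335
γ = 1/√(1 − 0.965335²) = 3.83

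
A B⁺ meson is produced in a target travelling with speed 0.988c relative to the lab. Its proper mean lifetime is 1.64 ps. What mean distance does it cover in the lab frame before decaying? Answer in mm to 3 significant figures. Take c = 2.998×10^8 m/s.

d ≈ 3.15 mm

γ = 1/√(1 − 0.988²) = 6.4744
Dilated lifetime: Δt = γτ₀ = 6.4744 × 1.64 ps = 10.618 ps
d = vΔt = 0.988c × 10.618 ps = 2.9620×10^8 m/s × 1.0618×10^-11 s = 3.15 mm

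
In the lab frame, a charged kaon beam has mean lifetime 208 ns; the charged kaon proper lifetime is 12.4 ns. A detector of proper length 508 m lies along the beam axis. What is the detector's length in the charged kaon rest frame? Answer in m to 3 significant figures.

L ≈ 30.3 m

Time dilation ⇒ γ = Δt/τ₀ = 208/12.4 = 16.774
Length contraction: L = L₀/γ = 508/16.774 = 30.3 m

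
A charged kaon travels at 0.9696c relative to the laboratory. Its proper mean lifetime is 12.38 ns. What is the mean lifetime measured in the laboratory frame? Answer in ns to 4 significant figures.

Δt ≈ 50.59 ns

γ = 1/√(1 − 0.9696²) = 4.08671
Time dilation: Δt = γτ₀ = 4.08671 × 12.38 ns = 50.59 ns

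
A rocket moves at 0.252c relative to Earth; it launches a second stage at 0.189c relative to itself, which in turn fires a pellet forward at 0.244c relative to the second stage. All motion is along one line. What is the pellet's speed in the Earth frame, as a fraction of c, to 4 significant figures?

u ≈ 0.6030c

Compose boost 2: (0.189 + 0.252)/(1 + 0.189×0.252) = 0.4410/1.04763 = 0.420951
Compose boost 3: (0.244 + 0.420951)/(1 + 0.244×0.420951) = 0.664951/1.10271 = 0.6030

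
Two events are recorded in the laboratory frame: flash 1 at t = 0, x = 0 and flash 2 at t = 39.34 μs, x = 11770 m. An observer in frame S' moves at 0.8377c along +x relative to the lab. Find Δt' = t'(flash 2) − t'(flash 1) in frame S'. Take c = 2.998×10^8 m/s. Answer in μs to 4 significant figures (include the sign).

Δt' ≈ 11.81 μs

γ = 1/√(1 − 0.8377²) = 1.83106
Δt' = γ(Δt − vΔx/c²) = 1.83106 × (39.34 μs − 0.8377×11770 m / (2.998×10^8 m/s))
= 1.83106 × (6.45231 μs) = 11.81 μs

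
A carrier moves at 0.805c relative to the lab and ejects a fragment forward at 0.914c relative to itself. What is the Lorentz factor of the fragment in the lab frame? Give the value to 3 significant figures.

γ ≈ 7.21

u_lab = (0.914 + 0.805)/(1 + 0.914×0.805) = 1.719/1.73577 = 0.990339
γ = 1/√(1 − 0.990339²) = 7.21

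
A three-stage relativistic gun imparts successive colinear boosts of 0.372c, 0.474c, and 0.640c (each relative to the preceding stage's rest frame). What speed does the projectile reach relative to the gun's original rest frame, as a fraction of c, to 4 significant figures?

Compose boost 2: (0.474 + 0.372)/(1 + 0.474×0.372) = 0.8460/1.17633 = 0.719187
Compose boost 3: (0.640 + 0.719187)/(1 + 0.640×0.719187) = 1.35919/1.46028 = 0.9308

u ≈ 0.9308c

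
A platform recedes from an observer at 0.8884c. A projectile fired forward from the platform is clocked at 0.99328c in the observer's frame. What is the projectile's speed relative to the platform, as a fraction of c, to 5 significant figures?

u' ≈ 0.89206c

Inverse velocity addition: u' = (u − v)/(1 − uv/c²)
= (0.99328 − 0.8884)/(1 − 0.99328×0.8884) = 0.10488/0.1175700 = 0.89206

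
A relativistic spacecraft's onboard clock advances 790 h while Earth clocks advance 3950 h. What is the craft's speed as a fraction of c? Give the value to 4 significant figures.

γ = Δt/τ₀ = 3950/790 = 5.00000
β = √(1 − 1/γ²) = √(1 − 1/5.00000²) = 0.9798

β ≈ 0.9798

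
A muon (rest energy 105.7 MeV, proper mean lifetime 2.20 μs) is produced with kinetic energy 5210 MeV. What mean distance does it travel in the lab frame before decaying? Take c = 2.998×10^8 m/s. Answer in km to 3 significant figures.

γ = 1 + K/(m₀c²) = 1 + 5210/105.7 = 50.290
β = √(1 − 1/γ²) = 0.99980
Dilated lifetime: γτ₀ = 50.290 × 2.20 μs = 110.64 μs
d = βc·γτ₀ = 0.99980 × (2.998×10^8 m/s) × 0.00011064 s = 33.2 km

d ≈ 33.2 km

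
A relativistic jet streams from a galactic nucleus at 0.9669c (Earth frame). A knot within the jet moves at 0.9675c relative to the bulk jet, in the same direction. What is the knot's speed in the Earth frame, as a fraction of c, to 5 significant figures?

u ≈ 0.99944c

Relativistic velocity addition: u = (u' + v)/(1 + u'v/c²)
= (0.9675 + 0.9669)/(1 + 0.9675×0.9669) = 1.9344/1.935476 = 0.99944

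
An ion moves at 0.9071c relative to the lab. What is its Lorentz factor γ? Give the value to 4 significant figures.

γ ≈ 2.376

γ = 1/√(1 − β²) = 1/√(1 − 0.9071²) = 1/√(0.177170) = 2.376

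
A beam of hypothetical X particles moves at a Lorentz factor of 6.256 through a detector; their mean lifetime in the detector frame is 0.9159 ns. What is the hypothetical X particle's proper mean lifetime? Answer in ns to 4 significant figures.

γ = 6.256 (given)
Proper time: τ₀ = Δt/γ = 0.9159/6.256 = 0.1464 ns

τ₀ ≈ 0.1464 ns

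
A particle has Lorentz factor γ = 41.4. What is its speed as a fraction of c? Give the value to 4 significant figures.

β = √(1 − 1/γ²) = √(1 − 1/41.4²) = √(0.999417) = 0.9997

β ≈ 0.9997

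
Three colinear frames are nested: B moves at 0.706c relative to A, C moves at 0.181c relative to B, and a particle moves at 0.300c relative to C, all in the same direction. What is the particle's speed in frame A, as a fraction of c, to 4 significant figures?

u ≈ 0.8791c

Compose boost 2: (0.181 + 0.706)/(1 + 0.181×0.706) = 0.8870/1.12779 = 0.786497
Compose boost 3: (0.300 + 0.786497)/(1 + 0.300×0.786497) = 1.08650/1.23595 = 0.8791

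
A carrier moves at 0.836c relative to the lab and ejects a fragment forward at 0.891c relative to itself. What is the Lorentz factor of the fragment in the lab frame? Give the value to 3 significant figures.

γ ≈ 7.00

u_lab = (0.891 + 0.836)/(1 + 0.891×0.836) = 1.727/1.74488 = 0.989755
γ = 1/√(1 − 0.989755²) = 7.00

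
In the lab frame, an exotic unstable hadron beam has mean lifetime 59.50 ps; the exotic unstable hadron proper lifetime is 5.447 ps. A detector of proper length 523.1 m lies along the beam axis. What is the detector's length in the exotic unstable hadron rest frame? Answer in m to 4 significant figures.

L ≈ 47.89 m

Time dilation ⇒ γ = Δt/τ₀ = 59.50/5.447 = 10.9234
Length contraction: L = L₀/γ = 523.1/10.9234 = 47.89 m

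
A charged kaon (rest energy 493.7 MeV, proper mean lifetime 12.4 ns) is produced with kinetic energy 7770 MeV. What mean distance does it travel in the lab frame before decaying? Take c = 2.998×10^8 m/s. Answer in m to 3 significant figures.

d ≈ 62.1 m

γ = 1 + K/(m₀c²) = 1 + 7770/493.7 = 16.738
β = √(1 − 1/γ²) = 0.99821
Dilated lifetime: γτ₀ = 16.738 × 12.4 ns = 207.55 ns
d = βc·γτ₀ = 0.99821 × (2.998×10^8 m/s) × 2.0755×10^-7 s = 62.1 m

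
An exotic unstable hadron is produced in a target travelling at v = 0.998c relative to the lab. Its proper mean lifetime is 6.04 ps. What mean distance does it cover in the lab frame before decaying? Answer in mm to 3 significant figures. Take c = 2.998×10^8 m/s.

γ = 1/√(1 − 0.998²) = 15.819
Dilated lifetime: Δt = γτ₀ = 15.819 × 6.04 ps = 95.549 ps
d = vΔt = 0.998c × 95.549 ps = 2.9920×10^8 m/s × 9.5549×10^-11 s = 28.6 mm

d ≈ 28.6 mm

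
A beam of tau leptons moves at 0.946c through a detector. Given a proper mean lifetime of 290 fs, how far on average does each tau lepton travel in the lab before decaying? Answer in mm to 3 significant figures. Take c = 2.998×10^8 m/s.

d ≈ 0.254 mm

γ = 1/√(1 − 0.946²) = 3.0848
Dilated lifetime: Δt = γτ₀ = 3.0848 × 290 fs = 894.60 fs
d = vΔt = 0.946c × 894.60 fs = 2.8361×10^8 m/s × 8.9460×10^-13 s = 0.254 mm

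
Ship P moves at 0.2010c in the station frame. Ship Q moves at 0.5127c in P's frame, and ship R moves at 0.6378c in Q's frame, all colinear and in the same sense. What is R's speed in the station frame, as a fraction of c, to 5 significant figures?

u ≈ 0.90950c

Compose boost 2: (0.5127 + 0.2010)/(1 + 0.5127×0.2010) = 0.71370/1.103053 = 0.6470226
Compose boost 3: (0.6378 + 0.6470226)/(1 + 0.6378×0.6470226) = 1.284823/1.412671 = 0.90950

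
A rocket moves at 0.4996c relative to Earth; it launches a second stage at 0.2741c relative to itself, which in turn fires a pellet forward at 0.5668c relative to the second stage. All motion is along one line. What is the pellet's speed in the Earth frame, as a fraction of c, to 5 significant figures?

u ≈ 0.90012c

Compose boost 2: (0.2741 + 0.4996)/(1 + 0.2741×0.4996) = 0.77370/1.136940 = 0.6805106
Compose boost 3: (0.5668 + 0.6805106)/(1 + 0.5668×0.6805106) = 1.247311/1.385713 = 0.90012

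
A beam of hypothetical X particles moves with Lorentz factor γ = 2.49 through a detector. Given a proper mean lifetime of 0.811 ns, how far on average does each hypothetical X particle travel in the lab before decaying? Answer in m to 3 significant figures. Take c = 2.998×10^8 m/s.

β = √(1 − 1/γ²) = √(1 − 1/2.49²) = 0.91581
Dilated lifetime: Δt = γτ₀ = 2.49 × 0.811 ns = 2.0194 ns
d = vΔt = 0.91581c × 2.0194 ns = 2.7456×10^8 m/s × 2.0194×10^-9 s = 0.554 m

d ≈ 0.554 m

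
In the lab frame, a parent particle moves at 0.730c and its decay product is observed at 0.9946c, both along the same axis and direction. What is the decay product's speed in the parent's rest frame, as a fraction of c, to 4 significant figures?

Inverse velocity addition: u' = (u − v)/(1 − uv/c²)
= (0.9946 − 0.730)/(1 − 0.9946×0.730) = 0.2646/0.273942 = 0.9659

u' ≈ 0.9659c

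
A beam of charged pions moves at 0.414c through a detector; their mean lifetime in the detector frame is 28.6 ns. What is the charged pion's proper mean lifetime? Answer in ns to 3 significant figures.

τ₀ ≈ 26.0 ns

γ = 1/√(1 − 0.414²) = 1.0986
Proper time: τ₀ = Δt/γ = 28.6/1.0986 = 26.0 ns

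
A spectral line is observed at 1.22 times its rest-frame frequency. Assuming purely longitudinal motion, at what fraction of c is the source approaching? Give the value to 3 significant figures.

β ≈ 0.196

f_obs/f_src = √((1+β)/(1−β)) = 1.22  ⇒  (1+β)/(1−β) = 1.4884
β = |1 − D²|/(1 + D²) = |1 − 1.4884|/(1 + 1.4884) = 0.196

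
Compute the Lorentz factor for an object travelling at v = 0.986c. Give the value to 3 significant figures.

γ ≈ 6.00

γ = 1/√(1 − β²) = 1/√(1 − 0.986²) = 1/√(0.027804) = 6.00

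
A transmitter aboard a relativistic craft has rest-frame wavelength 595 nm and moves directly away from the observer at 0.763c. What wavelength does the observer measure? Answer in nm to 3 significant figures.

λ_obs ≈ 1620 nm

Relativistic Doppler: λ_obs = λ_src √((1+β)/(1−β))
= 595 × √(1.7630/0.23700) = 595 × 2.7274 = 1620 nm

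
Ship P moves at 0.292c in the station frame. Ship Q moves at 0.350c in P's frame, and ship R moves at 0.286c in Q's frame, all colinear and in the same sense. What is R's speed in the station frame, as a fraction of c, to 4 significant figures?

u ≈ 0.7445c

Compose boost 2: (0.350 + 0.292)/(1 + 0.350×0.292) = 0.6420/1.10220 = 0.582471
Compose boost 3: (0.286 + 0.582471)/(1 + 0.286×0.582471) = 0.868471/1.16659 = 0.7445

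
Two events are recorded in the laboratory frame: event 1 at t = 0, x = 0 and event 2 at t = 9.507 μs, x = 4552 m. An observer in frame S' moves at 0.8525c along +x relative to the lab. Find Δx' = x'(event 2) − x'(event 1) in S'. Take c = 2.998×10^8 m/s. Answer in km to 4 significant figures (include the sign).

γ = 1/√(1 − 0.8525²) = 1.91304
Δx' = γ(Δx − vΔt) = 1.91304 × (4552 m − 0.8525×(2.998×10^8 m/s)×9.507×10^-6 s)
= 1.91304 × (2122.21 m) = 4.060 km

Δx' ≈ 4.060 km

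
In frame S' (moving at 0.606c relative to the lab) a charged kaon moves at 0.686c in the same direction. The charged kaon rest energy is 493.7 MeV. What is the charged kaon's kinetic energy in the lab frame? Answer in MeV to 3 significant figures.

K ≈ 714 MeV

u_lab = (0.686 + 0.606)/(1 + 0.686×0.606) = 0.912612
γ = 1/√(1 − 0.912612²) = 2.4460
K = (γ − 1)m₀c² = (2.4460 − 1) × 493.7 = 1.4460 × 493.7 = 714 MeV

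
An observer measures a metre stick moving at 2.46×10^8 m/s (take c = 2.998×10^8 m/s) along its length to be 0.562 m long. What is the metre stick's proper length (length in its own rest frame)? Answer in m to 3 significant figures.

β = v/c = 2.46×10^8 / 2.998×10^8 = 0.82055
γ = 1/√(1 − 0.82055²) = 1.7495
L₀ = γL = 1.7495 × 0.562 = 0.983 m

L₀ ≈ 0.983 m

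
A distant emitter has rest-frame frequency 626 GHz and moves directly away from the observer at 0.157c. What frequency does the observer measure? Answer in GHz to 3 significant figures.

f_obs ≈ 534 GHz

Relativistic Doppler: f_obs = f_src √((1−β)/(1+β))
= 626 × √(0.84300/1.1570) = 626 × 0.85359 = 534 GHz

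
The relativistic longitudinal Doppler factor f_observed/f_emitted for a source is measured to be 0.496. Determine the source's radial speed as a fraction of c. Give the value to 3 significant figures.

f_obs/f_src = √((1−β)/(1+β)) = 0.496  ⇒  (1−β)/(1+β) = 0.24602
β = |1 − D²|/(1 + D²) = |1 − 0.24602|/(1 + 0.24602) = 0.605

β ≈ 0.605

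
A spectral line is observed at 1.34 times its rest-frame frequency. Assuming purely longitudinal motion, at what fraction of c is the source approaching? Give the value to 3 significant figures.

β ≈ 0.285

f_obs/f_src = √((1+β)/(1−β)) = 1.34  ⇒  (1+β)/(1−β) = 1.7956
β = |1 − D²|/(1 + D²) = |1 − 1.7956|/(1 + 1.7956) = 0.285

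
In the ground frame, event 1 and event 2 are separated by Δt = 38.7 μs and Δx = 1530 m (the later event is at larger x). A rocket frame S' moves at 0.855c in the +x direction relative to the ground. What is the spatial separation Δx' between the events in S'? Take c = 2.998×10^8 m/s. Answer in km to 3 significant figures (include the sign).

γ = 1/√(1 − 0.855²) = 1.9282
Δx' = γ(Δx − vΔt) = 1.9282 × (1530 m − 0.855×(2.998×10^8 m/s)×38.7×10^-6 s)
= 1.9282 × (-8389.9 m) = -16.2 km

Δx' ≈ -16.2 km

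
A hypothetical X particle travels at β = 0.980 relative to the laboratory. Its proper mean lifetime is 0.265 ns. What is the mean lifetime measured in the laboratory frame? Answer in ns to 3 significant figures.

Δt ≈ 1.33 ns

γ = 1/√(1 − 0.980²) = 5.0252
Time dilation: Δt = γτ₀ = 5.0252 × 0.265 ns = 1.33 ns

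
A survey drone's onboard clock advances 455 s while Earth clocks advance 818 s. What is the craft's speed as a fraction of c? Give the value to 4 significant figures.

γ = Δt/τ₀ = 818/455 = 1.79780
β = √(1 − 1/γ²) = √(1 − 1/1.79780²) = 0.8310

β ≈ 0.8310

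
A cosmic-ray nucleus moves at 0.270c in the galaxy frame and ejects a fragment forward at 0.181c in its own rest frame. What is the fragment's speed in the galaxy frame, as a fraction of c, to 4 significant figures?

u ≈ 0.4300c

Compose boost 2: (0.181 + 0.270)/(1 + 0.181×0.270) = 0.4510/1.04887 = 0.4300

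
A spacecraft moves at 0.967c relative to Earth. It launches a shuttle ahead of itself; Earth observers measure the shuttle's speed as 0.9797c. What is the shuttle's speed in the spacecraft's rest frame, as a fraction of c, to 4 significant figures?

u' ≈ 0.2413c

Inverse velocity addition: u' = (u − v)/(1 − uv/c²)
= (0.9797 − 0.967)/(1 − 0.9797×0.967) = 0.01270/0.0526301 = 0.2413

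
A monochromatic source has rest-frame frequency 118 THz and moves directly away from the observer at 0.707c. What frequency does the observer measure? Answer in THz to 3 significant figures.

Relativistic Doppler: f_obs = f_src √((1−β)/(1+β))
= 118 × √(0.29300/1.7070) = 118 × 0.41430 = 48.9 THz

f_obs ≈ 48.9 THz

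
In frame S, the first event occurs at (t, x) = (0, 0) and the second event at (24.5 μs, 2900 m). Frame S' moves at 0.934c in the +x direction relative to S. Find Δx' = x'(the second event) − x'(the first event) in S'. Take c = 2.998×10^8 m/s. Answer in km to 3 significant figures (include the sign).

γ = 1/√(1 − 0.934²) = 2.7990
Δx' = γ(Δx − vΔt) = 2.7990 × (2900 m − 0.934×(2.998×10^8 m/s)×24.5×10^-6 s)
= 2.7990 × (-3960.3 m) = -11.1 km

Δx' ≈ -11.1 km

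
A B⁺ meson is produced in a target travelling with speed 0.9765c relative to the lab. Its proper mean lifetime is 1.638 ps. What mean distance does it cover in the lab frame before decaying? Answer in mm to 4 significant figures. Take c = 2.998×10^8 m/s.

d ≈ 2.225 mm

γ = 1/√(1 − 0.9765²) = 4.64000
Dilated lifetime: Δt = γτ₀ = 4.64000 × 1.638 ps = 7.60031 ps
d = vΔt = 0.9765c × 7.60031 ps = 2.92755×10^8 m/s × 7.60031×10^-12 s = 2.225 mm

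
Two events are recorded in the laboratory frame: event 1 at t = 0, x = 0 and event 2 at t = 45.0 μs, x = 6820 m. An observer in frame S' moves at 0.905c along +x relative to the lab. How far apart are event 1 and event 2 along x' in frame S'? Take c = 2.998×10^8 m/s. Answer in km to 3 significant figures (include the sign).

γ = 1/√(1 − 0.905²) = 2.3507
Δx' = γ(Δx − vΔt) = 2.3507 × (6820 m − 0.905×(2.998×10^8 m/s)×45.0×10^-6 s)
= 2.3507 × (-5389.4 m) = -12.7 km

Δx' ≈ -12.7 km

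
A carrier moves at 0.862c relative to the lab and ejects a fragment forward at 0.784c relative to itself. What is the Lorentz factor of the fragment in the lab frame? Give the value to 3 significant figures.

u_lab = (0.784 + 0.862)/(1 + 0.784×0.862) = 1.646/1.67581 = 0.982213
γ = 1/√(1 − 0.982213²) = 5.33

γ ≈ 5.33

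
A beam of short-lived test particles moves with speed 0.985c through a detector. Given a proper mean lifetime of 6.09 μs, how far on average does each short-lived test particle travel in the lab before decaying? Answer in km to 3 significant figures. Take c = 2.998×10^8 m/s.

γ = 1/√(1 − 0.985²) = 5.7953
Dilated lifetime: Δt = γτ₀ = 5.7953 × 6.09 μs = 35.293 μs
d = vΔt = 0.985c × 35.293 μs = 2.9530×10^8 m/s × 3.5293×10^-5 s = 10.4 km

d ≈ 10.4 km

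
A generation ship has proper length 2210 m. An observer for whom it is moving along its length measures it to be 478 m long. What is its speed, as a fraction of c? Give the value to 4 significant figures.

γ = L₀/L = 2210/478 = 4.62343
β = √(1 − 1/γ²) = 0.9763

β ≈ 0.9763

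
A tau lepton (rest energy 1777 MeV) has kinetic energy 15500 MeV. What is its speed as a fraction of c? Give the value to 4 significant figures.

γ = 1 + K/(m₀c²) = 1 + 15500/1777 = 9.72257
β = √(1 − 1/γ²) = 0.9947

β ≈ 0.9947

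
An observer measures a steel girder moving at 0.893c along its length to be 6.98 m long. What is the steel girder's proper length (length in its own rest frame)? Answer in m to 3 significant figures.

γ = 1/√(1 − 0.893²) = 2.2219
L₀ = γL = 2.2219 × 6.98 = 15.5 m

L₀ ≈ 15.5 m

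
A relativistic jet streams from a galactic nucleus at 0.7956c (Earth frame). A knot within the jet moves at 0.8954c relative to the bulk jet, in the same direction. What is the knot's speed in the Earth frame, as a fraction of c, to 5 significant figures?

Relativistic velocity addition: u = (u' + v)/(1 + u'v/c²)
= (0.8954 + 0.7956)/(1 + 0.8954×0.7956) = 1.6910/1.712380 = 0.98751

u ≈ 0.98751c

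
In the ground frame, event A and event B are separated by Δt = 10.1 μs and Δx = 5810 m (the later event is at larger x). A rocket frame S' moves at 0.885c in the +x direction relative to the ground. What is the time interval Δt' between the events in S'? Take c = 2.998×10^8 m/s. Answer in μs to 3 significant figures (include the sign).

γ = 1/√(1 − 0.885²) = 2.1478
Δt' = γ(Δt − vΔx/c²) = 2.1478 × (10.1 μs − 0.885×5810 m / (2.998×10^8 m/s))
= 2.1478 × (-7.0509 μs) = -15.1 μs

Δt' ≈ -15.1 μs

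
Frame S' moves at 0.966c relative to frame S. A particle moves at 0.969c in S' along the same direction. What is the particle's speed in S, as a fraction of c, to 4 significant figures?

Relativistic velocity addition: u = (u' + v)/(1 + u'v/c²)
= (0.969 + 0.966)/(1 + 0.969×0.966) = 1.935/1.93605 = 0.9995

u ≈ 0.9995c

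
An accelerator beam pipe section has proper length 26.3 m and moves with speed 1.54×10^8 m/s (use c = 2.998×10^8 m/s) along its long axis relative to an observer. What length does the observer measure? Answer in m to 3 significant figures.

β = v/c = 1.54×10^8 / 2.998×10^8 = 0.51368
γ = 1/√(1 − 0.51368²) = 1.1655
Length contraction: L = L₀/γ = 26.3/1.1655 = 22.6 m

L ≈ 22.6 m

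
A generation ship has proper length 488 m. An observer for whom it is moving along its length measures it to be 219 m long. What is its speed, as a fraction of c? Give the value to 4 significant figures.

β ≈ 0.8936

γ = L₀/L = 488/219 = 2.22831
β = √(1 − 1/γ²) = 0.8936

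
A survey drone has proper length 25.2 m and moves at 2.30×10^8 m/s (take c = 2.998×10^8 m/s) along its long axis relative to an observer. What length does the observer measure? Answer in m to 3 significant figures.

β = v/c = 2.30×10^8 / 2.998×10^8 = 0.76718
γ = 1/√(1 − 0.76718²) = 1.5590
Length contraction: L = L₀/γ = 25.2/1.5590 = 16.2 m

L ≈ 16.2 m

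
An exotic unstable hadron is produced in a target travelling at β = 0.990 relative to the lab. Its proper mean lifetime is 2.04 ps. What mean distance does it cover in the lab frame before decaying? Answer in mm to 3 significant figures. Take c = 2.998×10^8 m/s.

γ = 1/√(1 − 0.990²) = 7.0888
Dilated lifetime: Δt = γτ₀ = 7.0888 × 2.04 ps = 14.461 ps
d = vΔt = 0.990c × 14.461 ps = 2.9680×10^8 m/s × 1.4461×10^-11 s = 4.29 mm

d ≈ 4.29 mm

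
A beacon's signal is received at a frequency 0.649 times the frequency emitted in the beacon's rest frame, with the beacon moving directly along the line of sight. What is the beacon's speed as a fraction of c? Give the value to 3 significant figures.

f_obs/f_src = √((1−β)/(1+β)) = 0.649  ⇒  (1−β)/(1+β) = 0.42120
β = |1 − D²|/(1 + D²) = |1 − 0.42120|/(1 + 0.42120) = 0.407

β ≈ 0.407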